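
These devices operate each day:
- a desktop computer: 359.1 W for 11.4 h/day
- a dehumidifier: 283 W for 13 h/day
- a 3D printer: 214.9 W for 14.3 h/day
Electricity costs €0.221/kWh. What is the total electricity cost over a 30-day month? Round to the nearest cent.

desktop computer: 359.1 W × 11.4 h × 30 d = 122,812 Wh = 122.8 kWh
dehumidifier: 283 W × 13 h × 30 d = 110,370 Wh = 110.4 kWh
3D printer: 214.9 W × 14.3 h × 30 d = 92,192 Wh = 92.19 kWh
Total energy = 122.8 + 110.4 + 92.19 = 325.4 kWh
Cost = 325.4 kWh × €0.221 = €71.91

€71.91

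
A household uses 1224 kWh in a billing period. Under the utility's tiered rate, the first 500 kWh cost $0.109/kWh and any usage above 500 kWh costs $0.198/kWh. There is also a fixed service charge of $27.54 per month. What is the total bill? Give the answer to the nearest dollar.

$225

First 500 kWh × $0.109 = $54.50
Remaining 724 kWh × $0.198 = $143.35
Energy charge = $197.85; + service $27.54 = $225.39 ≈ $225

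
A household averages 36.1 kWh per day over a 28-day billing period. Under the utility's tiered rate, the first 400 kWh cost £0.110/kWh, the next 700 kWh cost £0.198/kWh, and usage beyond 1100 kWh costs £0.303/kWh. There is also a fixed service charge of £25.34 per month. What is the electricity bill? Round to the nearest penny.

£190.28

Usage = 36.1 kWh/day × 28 days = 1010.8 kWh
First 400 kWh × £0.110 = £44.00
Next 610.8 kWh × £0.198 = £120.94
Remaining tier: 0 kWh (not reached)
Energy charge = £164.94; + service £25.34 = £190.28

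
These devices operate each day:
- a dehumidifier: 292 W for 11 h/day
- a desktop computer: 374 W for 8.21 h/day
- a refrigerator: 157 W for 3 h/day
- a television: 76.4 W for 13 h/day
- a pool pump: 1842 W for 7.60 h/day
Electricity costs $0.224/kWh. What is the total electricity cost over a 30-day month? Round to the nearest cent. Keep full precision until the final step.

$146.13

dehumidifier: 292 W × 11 h × 30 d = 96,360 Wh = 96.36 kWh
desktop computer: 374 W × 8.21 h × 30 d = 92,116 Wh = 92.12 kWh
refrigerator: 157 W × 3 h × 30 d = 14,130 Wh = 14.13 kWh
television: 76.4 W × 13 h × 30 d = 29,796 Wh = 29.8 kWh
pool pump: 1842 W × 7.60 h × 30 d = 419,976 Wh = 420 kWh
Total energy = 96.36 + 92.12 + 14.13 + 29.8 + 420 = 652.4 kWh
Cost = 652.4 kWh × $0.224 = $146.13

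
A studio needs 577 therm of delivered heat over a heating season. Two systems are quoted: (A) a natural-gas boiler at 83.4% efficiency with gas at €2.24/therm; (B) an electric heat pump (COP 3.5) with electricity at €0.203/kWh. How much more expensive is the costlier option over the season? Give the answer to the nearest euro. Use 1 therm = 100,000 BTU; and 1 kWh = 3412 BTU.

Heat load = 577 therm × 100,000 = 57,700,000 BTU
Gas: input = 57,700,000 / 0.834 = 69,184,652 BTU = 691.8 therm → 691.8 × €2.24 = €1,549.74
Heat pump: 57,700,000 BTU / 3412 = 16,910 kWh heat; / 3.5 = 4,832 kWh in → × €0.203 = €980.83
Difference = |€1,549.74 − €980.83| = €568.90 ≈ €569

€569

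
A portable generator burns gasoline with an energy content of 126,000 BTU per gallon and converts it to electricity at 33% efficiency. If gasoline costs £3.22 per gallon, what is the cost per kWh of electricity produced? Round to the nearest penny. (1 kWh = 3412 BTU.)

Electrical output per gallon = 126,000 BTU × 0.33 / 3412 BTU/kWh = 12.19 kWh
Cost per kWh = £3.22 / 12.19 kWh = £0.264

£0.26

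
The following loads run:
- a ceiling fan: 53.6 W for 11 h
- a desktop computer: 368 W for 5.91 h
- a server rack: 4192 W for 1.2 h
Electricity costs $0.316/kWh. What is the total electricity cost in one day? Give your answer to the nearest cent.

ceiling fan: 53.6 W × 11 h = 590 Wh = 0.5896 kWh
desktop computer: 368 W × 5.91 h = 2,175 Wh = 2.175 kWh
server rack: 4192 W × 1.2 h = 5,030 Wh = 5.03 kWh
Total energy = 0.5896 + 2.175 + 5.03 = 7.795 kWh
Cost = 7.795 kWh × $0.316 = $2.46

$2.46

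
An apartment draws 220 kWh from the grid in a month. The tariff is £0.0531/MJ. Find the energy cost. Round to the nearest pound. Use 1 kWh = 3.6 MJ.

£42

220 kWh × (3.6 MJ/kWh) = 792 MJ
Cost = 792 MJ × £0.0531/MJ = £42.06 ≈ £42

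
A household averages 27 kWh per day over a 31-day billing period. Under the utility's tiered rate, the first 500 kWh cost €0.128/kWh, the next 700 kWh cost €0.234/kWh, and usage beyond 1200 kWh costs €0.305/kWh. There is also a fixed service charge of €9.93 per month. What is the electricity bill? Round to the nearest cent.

€152.79

Usage = 27 kWh/day × 31 days = 837 kWh
First 500 kWh × €0.128 = €64.00
Next 337 kWh × €0.234 = €78.86
Remaining tier: 0 kWh (not reached)
Energy charge = €142.86; + service €9.93 = €152.79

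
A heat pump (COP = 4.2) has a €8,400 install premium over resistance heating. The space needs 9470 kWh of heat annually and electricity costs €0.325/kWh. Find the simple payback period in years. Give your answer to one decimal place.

3.6 years

Resistance: 9470 kWh × €0.325 = €3,077.75/yr
Heat pump: 9470 / 4.2 = 2255 kWh in → × €0.325 = €732.80/yr
Annual savings = €2,344.95
Payback = €8,400 / €2,344.95 = 3.58 years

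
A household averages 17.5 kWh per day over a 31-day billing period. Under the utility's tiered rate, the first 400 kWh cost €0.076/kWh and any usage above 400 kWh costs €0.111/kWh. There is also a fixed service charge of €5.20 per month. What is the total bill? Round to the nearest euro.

Usage = 17.5 kWh/day × 31 days = 542.5 kWh
First 400 kWh × €0.076 = €30.40
Remaining 142.5 kWh × €0.111 = €15.82
Energy charge = €46.22; + service €5.20 = €51.42 ≈ €51

€51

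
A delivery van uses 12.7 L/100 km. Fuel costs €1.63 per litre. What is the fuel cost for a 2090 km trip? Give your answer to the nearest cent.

€432.65

Fuel = 12.7 L/100 km × 2090 km / 100 = 265.4 L
Cost = 265.4 L × €1.63/L = €432.65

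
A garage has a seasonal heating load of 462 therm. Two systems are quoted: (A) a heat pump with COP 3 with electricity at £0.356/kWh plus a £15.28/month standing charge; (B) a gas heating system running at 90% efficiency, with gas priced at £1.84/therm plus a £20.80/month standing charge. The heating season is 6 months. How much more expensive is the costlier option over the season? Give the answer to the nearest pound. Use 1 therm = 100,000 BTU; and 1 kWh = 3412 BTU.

£629

Heat load = 462 therm × 100,000 = 46,200,000 BTU
Gas: input = 46,200,000 / 0.90 = 51,333,333 BTU = 513.3 therm → 513.3 × £1.84 = £944.53; + 6 × £20.80 standing = £1,069.33
Heat pump: 46,200,000 BTU / 3412 = 13,540 kWh heat; / 3 = 4,513 kWh in → × £0.356 = £1,606.80; + 6 × £15.28 standing = £1,698.48
Difference = |£1,069.33 − £1,698.48| = £629.15 ≈ £629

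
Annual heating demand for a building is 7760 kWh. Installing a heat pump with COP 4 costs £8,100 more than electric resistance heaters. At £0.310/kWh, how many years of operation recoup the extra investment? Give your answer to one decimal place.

Resistance: 7760 kWh × £0.310 = £2,405.60/yr
Heat pump: 7760 / 4 = 1940 kWh in → × £0.310 = £601.40/yr
Annual savings = £1,804.20
Payback = £8,100 / £1,804.20 = 4.49 years

4.5 years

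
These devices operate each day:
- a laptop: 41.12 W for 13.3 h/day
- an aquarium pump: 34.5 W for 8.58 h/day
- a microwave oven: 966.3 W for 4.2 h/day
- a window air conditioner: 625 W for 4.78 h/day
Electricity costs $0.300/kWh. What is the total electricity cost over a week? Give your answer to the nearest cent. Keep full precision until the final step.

laptop: 41.12 W × 13.3 h × 7 d = 3,828 Wh = 3.828 kWh
aquarium pump: 34.5 W × 8.58 h × 7 d = 2,072 Wh = 2.072 kWh
microwave oven: 966.3 W × 4.2 h × 7 d = 28,409 Wh = 28.41 kWh
window air conditioner: 625 W × 4.78 h × 7 d = 20,912 Wh = 20.91 kWh
Total energy = 3.828 + 2.072 + 28.41 + 20.91 = 55.22 kWh
Cost = 55.22 kWh × $0.300 = $16.57

$16.57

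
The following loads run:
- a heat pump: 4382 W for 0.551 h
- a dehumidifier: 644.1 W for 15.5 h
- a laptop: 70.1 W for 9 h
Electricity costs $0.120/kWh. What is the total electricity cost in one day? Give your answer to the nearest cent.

heat pump: 4382 W × 0.551 h = 2,414 Wh = 2.414 kWh
dehumidifier: 644.1 W × 15.5 h = 9,984 Wh = 9.984 kWh
laptop: 70.1 W × 9 h = 631 Wh = 0.6309 kWh
Total energy = 2.414 + 9.984 + 0.6309 = 13.03 kWh
Cost = 13.03 kWh × $0.120 = $1.56

$1.56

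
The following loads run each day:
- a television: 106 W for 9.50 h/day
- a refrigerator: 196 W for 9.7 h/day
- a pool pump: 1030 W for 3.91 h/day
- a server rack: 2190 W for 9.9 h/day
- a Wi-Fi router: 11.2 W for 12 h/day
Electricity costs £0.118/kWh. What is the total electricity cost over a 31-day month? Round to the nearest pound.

£105

television: 106 W × 9.50 h × 31 d = 31,217 Wh = 31.22 kWh
refrigerator: 196 W × 9.7 h × 31 d = 58,937 Wh = 58.94 kWh
pool pump: 1030 W × 3.91 h × 31 d = 124,846 Wh = 124.8 kWh
server rack: 2190 W × 9.9 h × 31 d = 672,111 Wh = 672.1 kWh
Wi-Fi router: 11.2 W × 12 h × 31 d = 4,166 Wh = 4.166 kWh
Total energy = 31.22 + 58.94 + 124.8 + 672.1 + 4.166 = 891.3 kWh
Cost = 891.3 kWh × £0.118 = £105.17 ≈ £105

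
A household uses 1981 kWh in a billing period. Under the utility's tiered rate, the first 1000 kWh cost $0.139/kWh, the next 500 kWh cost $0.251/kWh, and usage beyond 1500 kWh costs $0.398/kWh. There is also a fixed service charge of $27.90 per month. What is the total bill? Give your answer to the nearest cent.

First 1000 kWh × $0.139 = $139.00
Next 500 kWh × $0.251 = $125.50
Remaining 481 kWh × $0.398 = $191.44
Energy charge = $455.94; + service $27.90 = $483.84

$483.84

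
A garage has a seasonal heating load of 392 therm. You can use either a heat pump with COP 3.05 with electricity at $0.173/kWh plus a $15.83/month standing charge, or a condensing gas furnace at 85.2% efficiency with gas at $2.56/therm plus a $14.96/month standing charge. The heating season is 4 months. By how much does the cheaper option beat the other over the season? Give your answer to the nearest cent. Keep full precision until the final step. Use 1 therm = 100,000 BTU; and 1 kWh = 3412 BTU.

Heat load = 392 therm × 100,000 = 39,200,000 BTU
Gas: input = 39,200,000 / 0.852 = 46,009,390 BTU = 460.1 therm → 460.1 × $2.56 = $1,177.84; + 4 × $14.96 standing = $1,237.68
Heat pump: 39,200,000 BTU / 3412 = 11,490 kWh heat; / 3.05 = 3,767 kWh in → × $0.173 = $651.66; + 4 × $15.83 standing = $714.98
Difference = |$1,237.68 − $714.98| = $522.70

$522.70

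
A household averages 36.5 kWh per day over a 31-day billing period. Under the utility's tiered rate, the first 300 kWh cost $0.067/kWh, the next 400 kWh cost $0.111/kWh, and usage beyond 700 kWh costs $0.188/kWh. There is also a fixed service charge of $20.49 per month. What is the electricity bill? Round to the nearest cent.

$166.11

Usage = 36.5 kWh/day × 31 days = 1131.5 kWh
First 300 kWh × $0.067 = $20.10
Next 400 kWh × $0.111 = $44.40
Remaining 431.5 kWh × $0.188 = $81.12
Energy charge = $145.62; + service $20.49 = $166.11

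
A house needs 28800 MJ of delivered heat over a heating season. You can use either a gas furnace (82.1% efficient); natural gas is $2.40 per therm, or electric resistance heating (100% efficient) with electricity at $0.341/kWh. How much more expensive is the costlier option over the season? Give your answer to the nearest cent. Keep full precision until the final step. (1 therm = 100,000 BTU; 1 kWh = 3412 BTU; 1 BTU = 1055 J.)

Heat load = 28800 MJ = 28,800,000,000 J / 1055 = 27,298,578 BTU
Gas: input = 27,298,578 / 0.821 = 33,250,400 BTU = 332.5 therm → 332.5 × $2.40 = $798.01
Electric: 27,298,578 BTU / 3412 = 8,001 kWh → × $0.341 = $2,728.26
Difference = |$798.01 − $2,728.26| = $1,930.25

$1930.25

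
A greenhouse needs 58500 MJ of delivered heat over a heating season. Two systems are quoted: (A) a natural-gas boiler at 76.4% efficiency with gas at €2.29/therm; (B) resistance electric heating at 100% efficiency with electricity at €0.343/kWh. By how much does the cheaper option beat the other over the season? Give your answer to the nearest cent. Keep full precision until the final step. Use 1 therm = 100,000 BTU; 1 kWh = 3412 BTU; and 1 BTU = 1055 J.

Heat load = 58500 MJ = 58,500,000,000 J / 1055 = 55,450,237 BTU
Gas: input = 55,450,237 / 0.764 = 72,578,844 BTU = 725.8 therm → 725.8 × €2.29 = €1,662.06
Electric: 55,450,237 BTU / 3412 = 16,250 kWh → × €0.343 = €5,574.28
Difference = |€1,662.06 − €5,574.28| = €3,912.22

€3912.22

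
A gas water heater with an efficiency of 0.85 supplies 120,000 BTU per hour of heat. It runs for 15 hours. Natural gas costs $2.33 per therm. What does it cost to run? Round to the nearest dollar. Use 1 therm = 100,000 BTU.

$49

Heat delivered = 120,000 BTU/h × 15 h = 1,800,000 BTU
Gas input = 1,800,000 / 0.85 = 2,117,647 BTU
= 2,117,647 / 100,000 = 21.18 therm
Cost = 21.18 × $2.33/therm = $49.34 ≈ $49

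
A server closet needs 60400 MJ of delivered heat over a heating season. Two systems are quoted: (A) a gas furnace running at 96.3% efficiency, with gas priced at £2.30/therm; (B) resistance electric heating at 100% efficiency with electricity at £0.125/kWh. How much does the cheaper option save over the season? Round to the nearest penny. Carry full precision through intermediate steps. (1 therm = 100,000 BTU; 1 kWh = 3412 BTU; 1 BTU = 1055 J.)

£730.05

Heat load = 60400 MJ = 60,400,000,000 J / 1055 = 57,251,185 BTU
Gas: input = 57,251,185 / 0.963 = 59,450,867 BTU = 594.5 therm → 594.5 × £2.30 = £1,367.37
Electric: 57,251,185 BTU / 3412 = 16,780 kWh → × £0.125 = £2,097.42
Difference = |£1,367.37 − £2,097.42| = £730.05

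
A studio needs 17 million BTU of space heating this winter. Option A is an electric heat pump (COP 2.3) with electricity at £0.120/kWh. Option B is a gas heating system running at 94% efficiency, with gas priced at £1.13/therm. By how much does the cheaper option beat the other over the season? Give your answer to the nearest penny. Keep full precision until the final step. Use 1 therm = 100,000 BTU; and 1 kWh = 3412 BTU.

£55.59

Heat load = 17 × 10⁶ BTU = 17,000,000 BTU
Gas: input = 17,000,000 / 0.94 = 18,085,106 BTU = 180.9 therm → 180.9 × £1.13 = £204.36
Heat pump: 17,000,000 BTU / 3412 = 4,982 kWh heat; / 2.3 = 2,166 kWh in → × £0.120 = £259.95
Difference = |£204.36 − £259.95| = £55.59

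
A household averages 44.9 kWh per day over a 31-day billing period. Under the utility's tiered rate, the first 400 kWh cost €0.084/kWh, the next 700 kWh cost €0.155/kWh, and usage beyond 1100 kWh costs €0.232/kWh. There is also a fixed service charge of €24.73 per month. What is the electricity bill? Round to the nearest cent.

Usage = 44.9 kWh/day × 31 days = 1391.9 kWh
First 400 kWh × €0.084 = €33.60
Next 700 kWh × €0.155 = €108.50
Remaining 291.9 kWh × €0.232 = €67.72
Energy charge = €209.82; + service €24.73 = €234.55

€234.55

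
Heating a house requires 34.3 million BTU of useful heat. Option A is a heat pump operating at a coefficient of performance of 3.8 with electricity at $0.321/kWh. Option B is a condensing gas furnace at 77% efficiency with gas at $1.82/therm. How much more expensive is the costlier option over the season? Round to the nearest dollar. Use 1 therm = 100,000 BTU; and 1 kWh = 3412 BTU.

$38

Heat load = 34.3 × 10⁶ BTU = 34,300,000 BTU
Gas: input = 34,300,000 / 0.77 = 44,545,455 BTU = 445.5 therm → 445.5 × $1.82 = $810.73
Heat pump: 34,300,000 BTU / 3412 = 10,050 kWh heat; / 3.8 = 2,645 kWh in → × $0.321 = $849.19
Difference = |$810.73 − $849.19| = $38.47 ≈ $38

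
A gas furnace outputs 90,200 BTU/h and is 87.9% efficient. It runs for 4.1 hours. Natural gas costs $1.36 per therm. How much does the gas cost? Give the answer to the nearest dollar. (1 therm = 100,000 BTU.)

$6

Heat delivered = 90,200 BTU/h × 4.1 h = 369,820 BTU
Gas input = 369,820 / 0.879 = 420,728 BTU
= 420,728 / 100,000 = 4.207 therm
Cost = 4.207 × $1.36/therm = $5.72 ≈ $6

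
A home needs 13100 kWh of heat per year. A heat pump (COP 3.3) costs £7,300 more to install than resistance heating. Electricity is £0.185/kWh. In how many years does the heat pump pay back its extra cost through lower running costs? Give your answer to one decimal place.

Resistance: 13100 kWh × £0.185 = £2,423.50/yr
Heat pump: 13100 / 3.3 = 3970 kWh in → × £0.185 = £734.39/yr
Annual savings = £1,689.11
Payback = £7,300 / £1,689.11 = 4.32 years

4.3 years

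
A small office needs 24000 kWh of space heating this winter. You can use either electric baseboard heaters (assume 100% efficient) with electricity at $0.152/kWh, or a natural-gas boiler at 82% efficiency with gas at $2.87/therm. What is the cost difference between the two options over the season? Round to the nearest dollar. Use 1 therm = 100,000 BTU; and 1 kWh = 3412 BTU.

Heat load = 24000 kWh × 3412 = 81,888,000 BTU
Gas: input = 81,888,000 / 0.82 = 99,863,415 BTU = 998.6 therm → 998.6 × $2.87 = $2,866.08
Electric: 81,888,000 BTU / 3412 = 24,000 kWh → × $0.152 = $3,648.00
Difference = |$2,866.08 − $3,648.00| = $781.92 ≈ $782

$782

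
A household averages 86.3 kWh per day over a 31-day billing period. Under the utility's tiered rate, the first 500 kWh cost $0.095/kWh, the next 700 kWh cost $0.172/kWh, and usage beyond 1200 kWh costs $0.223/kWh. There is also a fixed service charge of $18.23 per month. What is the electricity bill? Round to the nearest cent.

Usage = 86.3 kWh/day × 31 days = 2675.3 kWh
First 500 kWh × $0.095 = $47.50
Next 700 kWh × $0.172 = $120.40
Remaining 1475.3 kWh × $0.223 = $328.99
Energy charge = $496.89; + service $18.23 = $515.12

$515.12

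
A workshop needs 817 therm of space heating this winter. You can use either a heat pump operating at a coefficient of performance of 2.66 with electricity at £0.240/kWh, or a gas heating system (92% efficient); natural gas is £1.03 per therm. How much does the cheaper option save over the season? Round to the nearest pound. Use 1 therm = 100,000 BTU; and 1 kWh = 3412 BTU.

Heat load = 817 therm × 100,000 = 81,700,000 BTU
Gas: input = 81,700,000 / 0.92 = 88,804,348 BTU = 888 therm → 888 × £1.03 = £914.68
Heat pump: 81,700,000 BTU / 3412 = 23,940 kWh heat; / 2.66 = 9,002 kWh in → × £0.240 = £2,160.44
Difference = |£914.68 − £2,160.44| = £1,245.76 ≈ £1246

£1246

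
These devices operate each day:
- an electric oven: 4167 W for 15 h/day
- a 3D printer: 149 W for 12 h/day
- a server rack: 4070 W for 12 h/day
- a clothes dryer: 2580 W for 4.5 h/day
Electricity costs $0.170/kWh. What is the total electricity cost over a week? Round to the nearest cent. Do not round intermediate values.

electric oven: 4167 W × 15 h × 7 d = 437,535 Wh = 437.5 kWh
3D printer: 149 W × 12 h × 7 d = 12,516 Wh = 12.52 kWh
server rack: 4070 W × 12 h × 7 d = 341,880 Wh = 341.9 kWh
clothes dryer: 2580 W × 4.5 h × 7 d = 81,270 Wh = 81.27 kWh
Total energy = 437.5 + 12.52 + 341.9 + 81.27 = 873.2 kWh
Cost = 873.2 kWh × $0.170 = $148.44

$148.44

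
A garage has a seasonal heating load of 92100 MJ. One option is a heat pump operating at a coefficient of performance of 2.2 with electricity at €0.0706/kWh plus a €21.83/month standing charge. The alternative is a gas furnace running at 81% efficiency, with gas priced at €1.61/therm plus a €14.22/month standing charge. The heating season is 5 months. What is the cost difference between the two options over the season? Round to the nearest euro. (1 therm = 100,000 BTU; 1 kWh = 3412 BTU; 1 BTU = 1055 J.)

Heat load = 92100 MJ = 92,100,000,000 J / 1055 = 87,298,578 BTU
Gas: input = 87,298,578 / 0.81 = 107,776,022 BTU = 1,078 therm → 1,078 × €1.61 = €1,735.19; + 5 × €14.22 standing = €1,806.29
Heat pump: 87,298,578 BTU / 3412 = 25,590 kWh heat; / 2.2 = 11,630 kWh in → × €0.0706 = €821.07; + 5 × €21.83 standing = €930.22
Difference = |€1,806.29 − €930.22| = €876.07 ≈ €876

€876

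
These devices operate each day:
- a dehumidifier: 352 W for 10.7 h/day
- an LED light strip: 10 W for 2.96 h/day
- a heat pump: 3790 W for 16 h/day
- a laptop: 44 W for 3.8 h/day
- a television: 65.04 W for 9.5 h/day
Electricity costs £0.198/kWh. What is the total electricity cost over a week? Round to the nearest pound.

£90

dehumidifier: 352 W × 10.7 h × 7 d = 26,365 Wh = 26.36 kWh
LED light strip: 10 W × 2.96 h × 7 d = 207 Wh = 0.2072 kWh
heat pump: 3790 W × 16 h × 7 d = 424,480 Wh = 424.5 kWh
laptop: 44 W × 3.8 h × 7 d = 1,170 Wh = 1.17 kWh
television: 65.04 W × 9.5 h × 7 d = 4,325 Wh = 4.325 kWh
Total energy = 26.36 + 0.2072 + 424.5 + 1.17 + 4.325 = 456.5 kWh
Cost = 456.5 kWh × £0.198 = £90.40 ≈ £90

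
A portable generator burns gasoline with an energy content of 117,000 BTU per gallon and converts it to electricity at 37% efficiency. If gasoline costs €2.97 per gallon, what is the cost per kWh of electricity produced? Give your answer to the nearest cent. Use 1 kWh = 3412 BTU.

€0.23

Electrical output per gallon = 117,000 BTU × 0.37 / 3412 BTU/kWh = 12.69 kWh
Cost per kWh = €2.97 / 12.69 kWh = €0.234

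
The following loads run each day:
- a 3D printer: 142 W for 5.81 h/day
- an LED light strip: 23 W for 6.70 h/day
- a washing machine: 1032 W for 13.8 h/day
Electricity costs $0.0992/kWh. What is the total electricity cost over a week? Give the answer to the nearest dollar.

$11

3D printer: 142 W × 5.81 h × 7 d = 5,775 Wh = 5.775 kWh
LED light strip: 23 W × 6.70 h × 7 d = 1,079 Wh = 1.079 kWh
washing machine: 1032 W × 13.8 h × 7 d = 99,691 Wh = 99.69 kWh
Total energy = 5.775 + 1.079 + 99.69 = 106.5 kWh
Cost = 106.5 kWh × $0.0992 = $10.57 ≈ $11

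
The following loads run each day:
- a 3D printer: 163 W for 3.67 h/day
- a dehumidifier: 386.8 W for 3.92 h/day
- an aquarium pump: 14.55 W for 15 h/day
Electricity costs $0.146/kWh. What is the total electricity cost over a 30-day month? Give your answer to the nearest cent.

$10.22

3D printer: 163 W × 3.67 h × 30 d = 17,946 Wh = 17.95 kWh
dehumidifier: 386.8 W × 3.92 h × 30 d = 45,488 Wh = 45.49 kWh
aquarium pump: 14.55 W × 15 h × 30 d = 6,548 Wh = 6.548 kWh
Total energy = 17.95 + 45.49 + 6.548 = 69.98 kWh
Cost = 69.98 kWh × $0.146 = $10.22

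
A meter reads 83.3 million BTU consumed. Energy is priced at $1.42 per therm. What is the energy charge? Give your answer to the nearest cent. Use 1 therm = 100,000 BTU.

$1182.86

83.3 million BTU × (10 therm/million BTU) = 833 therm
Cost = 833 therm × $1.42/therm = $1,182.86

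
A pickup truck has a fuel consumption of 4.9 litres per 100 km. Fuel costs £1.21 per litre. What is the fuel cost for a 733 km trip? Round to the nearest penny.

£43.46

Fuel = 4.9 L/100 km × 733 km / 100 = 35.92 L
Cost = 35.92 L × £1.21/L = £43.46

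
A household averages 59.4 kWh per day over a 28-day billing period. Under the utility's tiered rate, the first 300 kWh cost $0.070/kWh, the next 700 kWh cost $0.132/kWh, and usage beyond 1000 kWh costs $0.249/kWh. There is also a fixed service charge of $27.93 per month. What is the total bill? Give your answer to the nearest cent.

Usage = 59.4 kWh/day × 28 days = 1663.2 kWh
First 300 kWh × $0.070 = $21.00
Next 700 kWh × $0.132 = $92.40
Remaining 663.2 kWh × $0.249 = $165.14
Energy charge = $278.54; + service $27.93 = $306.47

$306.47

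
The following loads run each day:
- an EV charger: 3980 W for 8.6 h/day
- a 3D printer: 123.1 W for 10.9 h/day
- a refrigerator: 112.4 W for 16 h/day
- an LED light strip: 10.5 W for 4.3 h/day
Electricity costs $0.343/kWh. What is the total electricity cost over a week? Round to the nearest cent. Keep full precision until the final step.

EV charger: 3980 W × 8.6 h × 7 d = 239,596 Wh = 239.6 kWh
3D printer: 123.1 W × 10.9 h × 7 d = 9,393 Wh = 9.393 kWh
refrigerator: 112.4 W × 16 h × 7 d = 12,589 Wh = 12.59 kWh
LED light strip: 10.5 W × 4.3 h × 7 d = 316 Wh = 0.316 kWh
Total energy = 239.6 + 9.393 + 12.59 + 0.316 = 261.9 kWh
Cost = 261.9 kWh × $0.343 = $89.83

$89.83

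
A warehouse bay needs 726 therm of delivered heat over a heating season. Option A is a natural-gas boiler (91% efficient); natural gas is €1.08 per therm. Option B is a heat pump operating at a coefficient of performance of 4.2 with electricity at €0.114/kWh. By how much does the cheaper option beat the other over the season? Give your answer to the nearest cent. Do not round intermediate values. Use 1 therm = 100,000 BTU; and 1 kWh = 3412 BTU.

€284.08

Heat load = 726 therm × 100,000 = 72,600,000 BTU
Gas: input = 72,600,000 / 0.91 = 79,780,220 BTU = 797.8 therm → 797.8 × €1.08 = €861.63
Heat pump: 72,600,000 BTU / 3412 = 21,280 kWh heat; / 4.2 = 5,066 kWh in → × €0.114 = €577.54
Difference = |€861.63 − €577.54| = €284.08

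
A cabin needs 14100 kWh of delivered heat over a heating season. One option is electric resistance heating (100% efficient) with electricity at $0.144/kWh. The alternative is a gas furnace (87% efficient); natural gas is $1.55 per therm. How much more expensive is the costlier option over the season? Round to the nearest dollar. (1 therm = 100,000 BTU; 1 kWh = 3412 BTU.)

Heat load = 14100 kWh × 3412 = 48,109,200 BTU
Gas: input = 48,109,200 / 0.87 = 55,297,931 BTU = 553 therm → 553 × $1.55 = $857.12
Electric: 48,109,200 BTU / 3412 = 14,100 kWh → × $0.144 = $2,030.40
Difference = |$857.12 − $2,030.40| = $1,173.28 ≈ $1173

$1173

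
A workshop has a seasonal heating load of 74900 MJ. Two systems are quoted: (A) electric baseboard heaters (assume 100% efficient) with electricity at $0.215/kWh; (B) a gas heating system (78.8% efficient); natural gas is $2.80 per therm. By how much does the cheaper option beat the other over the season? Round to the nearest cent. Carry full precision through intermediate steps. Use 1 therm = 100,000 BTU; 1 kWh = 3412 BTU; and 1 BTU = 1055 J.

$1950.94

Heat load = 74900 MJ = 74,900,000,000 J / 1055 = 70,995,261 BTU
Gas: input = 70,995,261 / 0.788 = 90,095,508 BTU = 901 therm → 901 × $2.80 = $2,522.67
Electric: 70,995,261 BTU / 3412 = 20,810 kWh → × $0.215 = $4,473.62
Difference = |$2,522.67 − $4,473.62| = $1,950.94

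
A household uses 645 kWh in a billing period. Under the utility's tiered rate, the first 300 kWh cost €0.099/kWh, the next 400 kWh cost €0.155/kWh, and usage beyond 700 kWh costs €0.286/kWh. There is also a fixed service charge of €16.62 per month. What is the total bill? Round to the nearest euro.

First 300 kWh × €0.099 = €29.70
Next 345 kWh × €0.155 = €53.48
Remaining tier: 0 kWh (not reached)
Energy charge = €83.18; + service €16.62 = €99.80 ≈ €100

€100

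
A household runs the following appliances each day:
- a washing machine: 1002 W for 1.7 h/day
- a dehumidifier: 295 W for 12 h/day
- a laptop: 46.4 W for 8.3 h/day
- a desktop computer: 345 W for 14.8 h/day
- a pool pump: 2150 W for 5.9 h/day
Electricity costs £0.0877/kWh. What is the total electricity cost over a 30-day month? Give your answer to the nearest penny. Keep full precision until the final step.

washing machine: 1002 W × 1.7 h × 30 d = 51,102 Wh = 51.1 kWh
dehumidifier: 295 W × 12 h × 30 d = 106,200 Wh = 106.2 kWh
laptop: 46.4 W × 8.3 h × 30 d = 11,554 Wh = 11.55 kWh
desktop computer: 345 W × 14.8 h × 30 d = 153,180 Wh = 153.2 kWh
pool pump: 2150 W × 5.9 h × 30 d = 380,550 Wh = 380.6 kWh
Total energy = 51.1 + 106.2 + 11.55 + 153.2 + 380.6 = 702.6 kWh
Cost = 702.6 kWh × £0.0877 = £61.62

£61.62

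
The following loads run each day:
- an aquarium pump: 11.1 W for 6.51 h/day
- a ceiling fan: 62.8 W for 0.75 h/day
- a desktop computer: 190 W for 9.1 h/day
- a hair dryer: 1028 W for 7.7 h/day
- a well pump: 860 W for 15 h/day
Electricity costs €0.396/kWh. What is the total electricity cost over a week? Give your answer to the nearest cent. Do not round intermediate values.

aquarium pump: 11.1 W × 6.51 h × 7 d = 506 Wh = 0.5058 kWh
ceiling fan: 62.8 W × 0.75 h × 7 d = 330 Wh = 0.3297 kWh
desktop computer: 190 W × 9.1 h × 7 d = 12,103 Wh = 12.1 kWh
hair dryer: 1028 W × 7.7 h × 7 d = 55,409 Wh = 55.41 kWh
well pump: 860 W × 15 h × 7 d = 90,300 Wh = 90.3 kWh
Total energy = 0.5058 + 0.3297 + 12.1 + 55.41 + 90.3 = 158.6 kWh
Cost = 158.6 kWh × €0.396 = €62.82

€62.82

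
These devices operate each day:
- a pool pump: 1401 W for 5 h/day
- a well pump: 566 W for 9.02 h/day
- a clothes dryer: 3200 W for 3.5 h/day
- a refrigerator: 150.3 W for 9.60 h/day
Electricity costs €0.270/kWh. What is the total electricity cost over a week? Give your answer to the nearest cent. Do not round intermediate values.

€46.78

pool pump: 1401 W × 5 h × 7 d = 49,035 Wh = 49.03 kWh
well pump: 566 W × 9.02 h × 7 d = 35,737 Wh = 35.74 kWh
clothes dryer: 3200 W × 3.5 h × 7 d = 78,400 Wh = 78.4 kWh
refrigerator: 150.3 W × 9.60 h × 7 d = 10,100 Wh = 10.1 kWh
Total energy = 49.03 + 35.74 + 78.4 + 10.1 = 173.3 kWh
Cost = 173.3 kWh × €0.270 = €46.78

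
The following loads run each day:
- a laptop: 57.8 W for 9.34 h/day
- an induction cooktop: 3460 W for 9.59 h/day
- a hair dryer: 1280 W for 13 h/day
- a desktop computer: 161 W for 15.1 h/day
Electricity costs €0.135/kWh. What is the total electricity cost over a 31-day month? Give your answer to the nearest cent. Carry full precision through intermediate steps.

€220.94

laptop: 57.8 W × 9.34 h × 31 d = 16,735 Wh = 16.74 kWh
induction cooktop: 3460 W × 9.59 h × 31 d = 1,028,623 Wh = 1,029 kWh
hair dryer: 1280 W × 13 h × 31 d = 515,840 Wh = 515.8 kWh
desktop computer: 161 W × 15.1 h × 31 d = 75,364 Wh = 75.36 kWh
Total energy = 16.74 + 1,029 + 515.8 + 75.36 = 1,637 kWh
Cost = 1,637 kWh × €0.135 = €220.94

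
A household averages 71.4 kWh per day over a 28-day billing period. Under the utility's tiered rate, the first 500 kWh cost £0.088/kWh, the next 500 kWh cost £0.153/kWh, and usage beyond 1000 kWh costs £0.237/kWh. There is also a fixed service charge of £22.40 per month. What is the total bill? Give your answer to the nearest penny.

Usage = 71.4 kWh/day × 28 days = 1999.2 kWh
First 500 kWh × £0.088 = £44.00
Next 500 kWh × £0.153 = £76.50
Remaining 999.2 kWh × £0.237 = £236.81
Energy charge = £357.31; + service £22.40 = £379.71

£379.71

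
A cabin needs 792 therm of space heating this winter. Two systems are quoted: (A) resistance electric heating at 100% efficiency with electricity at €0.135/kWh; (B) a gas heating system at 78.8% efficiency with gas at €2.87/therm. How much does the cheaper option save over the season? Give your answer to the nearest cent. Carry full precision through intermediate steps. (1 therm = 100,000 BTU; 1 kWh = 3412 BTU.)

€249.08

Heat load = 792 therm × 100,000 = 79,200,000 BTU
Gas: input = 79,200,000 / 0.788 = 100,507,614 BTU = 1,005 therm → 1,005 × €2.87 = €2,884.57
Electric: 79,200,000 BTU / 3412 = 23,210 kWh → × €0.135 = €3,133.65
Difference = |€2,884.57 − €3,133.65| = €249.08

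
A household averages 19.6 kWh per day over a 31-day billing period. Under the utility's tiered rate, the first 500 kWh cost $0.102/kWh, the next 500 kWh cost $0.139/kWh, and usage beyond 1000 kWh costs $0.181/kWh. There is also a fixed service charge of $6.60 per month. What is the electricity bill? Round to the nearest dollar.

Usage = 19.6 kWh/day × 31 days = 607.6 kWh
First 500 kWh × $0.102 = $51.00
Next 107.6 kWh × $0.139 = $14.96
Remaining tier: 0 kWh (not reached)
Energy charge = $65.96; + service $6.60 = $72.56 ≈ $73

$73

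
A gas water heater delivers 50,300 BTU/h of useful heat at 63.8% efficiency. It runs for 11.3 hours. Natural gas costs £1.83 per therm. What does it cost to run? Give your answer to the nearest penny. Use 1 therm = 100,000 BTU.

Heat delivered = 50,300 BTU/h × 11.3 h = 568,390 BTU
Gas input = 568,390 / 0.638 = 890,893 BTU
= 890,893 / 100,000 = 8.909 therm
Cost = 8.909 × £1.83/therm = £16.30

£16.30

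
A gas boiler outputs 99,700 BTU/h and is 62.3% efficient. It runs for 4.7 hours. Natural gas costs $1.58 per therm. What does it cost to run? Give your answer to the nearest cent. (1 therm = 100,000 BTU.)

$11.88

Heat delivered = 99,700 BTU/h × 4.7 h = 468,590 BTU
Gas input = 468,590 / 0.623 = 752,151 BTU
= 752,151 / 100,000 = 7.522 therm
Cost = 7.522 × $1.58/therm = $11.88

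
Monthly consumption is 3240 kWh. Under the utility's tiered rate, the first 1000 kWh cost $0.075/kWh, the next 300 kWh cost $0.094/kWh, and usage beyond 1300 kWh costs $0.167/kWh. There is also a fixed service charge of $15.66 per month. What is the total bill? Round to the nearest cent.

$442.84

First 1000 kWh × $0.075 = $75.00
Next 300 kWh × $0.094 = $28.20
Remaining 1940 kWh × $0.167 = $323.98
Energy charge = $427.18; + service $15.66 = $442.84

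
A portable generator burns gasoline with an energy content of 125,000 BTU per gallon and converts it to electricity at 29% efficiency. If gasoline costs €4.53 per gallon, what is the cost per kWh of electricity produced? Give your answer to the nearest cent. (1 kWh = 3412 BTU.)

€0.43

Electrical output per gallon = 125,000 BTU × 0.29 / 3412 BTU/kWh = 10.62 kWh
Cost per kWh = €4.53 / 10.62 kWh = €0.426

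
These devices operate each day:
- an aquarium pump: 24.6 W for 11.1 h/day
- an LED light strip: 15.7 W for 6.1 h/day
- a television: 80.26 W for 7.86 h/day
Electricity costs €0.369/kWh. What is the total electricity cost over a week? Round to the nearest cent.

€2.58

aquarium pump: 24.6 W × 11.1 h × 7 d = 1,911 Wh = 1.911 kWh
LED light strip: 15.7 W × 6.1 h × 7 d = 670 Wh = 0.6704 kWh
television: 80.26 W × 7.86 h × 7 d = 4,416 Wh = 4.416 kWh
Total energy = 1.911 + 0.6704 + 4.416 = 6.998 kWh
Cost = 6.998 kWh × €0.369 = €2.58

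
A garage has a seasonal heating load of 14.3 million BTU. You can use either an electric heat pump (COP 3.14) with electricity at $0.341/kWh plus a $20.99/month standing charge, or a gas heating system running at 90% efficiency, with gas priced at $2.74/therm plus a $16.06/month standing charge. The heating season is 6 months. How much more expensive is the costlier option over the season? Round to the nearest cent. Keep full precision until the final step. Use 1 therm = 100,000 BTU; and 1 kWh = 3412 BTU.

$49.37

Heat load = 14.3 × 10⁶ BTU = 14,300,000 BTU
Gas: input = 14,300,000 / 0.900 = 15,888,889 BTU = 158.9 therm → 158.9 × $2.74 = $435.36; + 6 × $16.06 standing = $531.72
Heat pump: 14,300,000 BTU / 3412 = 4,191 kWh heat; / 3.14 = 1,335 kWh in → × $0.341 = $455.15; + 6 × $20.99 standing = $581.09
Difference = |$531.72 − $581.09| = $49.37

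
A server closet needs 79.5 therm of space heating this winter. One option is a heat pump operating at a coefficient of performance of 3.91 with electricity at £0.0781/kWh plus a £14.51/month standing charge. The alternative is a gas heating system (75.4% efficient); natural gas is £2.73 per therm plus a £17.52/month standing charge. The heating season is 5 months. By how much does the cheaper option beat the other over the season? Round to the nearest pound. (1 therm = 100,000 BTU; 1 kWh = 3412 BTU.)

Heat load = 79.5 therm × 100,000 = 7,950,000 BTU
Gas: input = 7,950,000 / 0.754 = 10,543,767 BTU = 105.4 therm → 105.4 × £2.73 = £287.84; + 5 × £17.52 standing = £375.44
Heat pump: 7,950,000 BTU / 3412 = 2,330 kWh heat; / 3.91 = 595.9 kWh in → × £0.0781 = £46.54; + 5 × £14.51 standing = £119.09
Difference = |£375.44 − £119.09| = £256.35 ≈ £256

£256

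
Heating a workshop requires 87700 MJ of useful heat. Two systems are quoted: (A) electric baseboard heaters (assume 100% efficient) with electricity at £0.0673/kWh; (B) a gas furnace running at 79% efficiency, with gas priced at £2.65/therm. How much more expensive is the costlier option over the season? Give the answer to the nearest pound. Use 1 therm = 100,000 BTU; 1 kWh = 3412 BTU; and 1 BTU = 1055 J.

Heat load = 87700 MJ = 87,700,000,000 J / 1055 = 83,127,962 BTU
Gas: input = 83,127,962 / 0.79 = 105,225,268 BTU = 1,052 therm → 1,052 × £2.65 = £2,788.47
Electric: 83,127,962 BTU / 3412 = 24,360 kWh → × £0.0673 = £1,639.66
Difference = |£2,788.47 − £1,639.66| = £1,148.81 ≈ £1149

£1149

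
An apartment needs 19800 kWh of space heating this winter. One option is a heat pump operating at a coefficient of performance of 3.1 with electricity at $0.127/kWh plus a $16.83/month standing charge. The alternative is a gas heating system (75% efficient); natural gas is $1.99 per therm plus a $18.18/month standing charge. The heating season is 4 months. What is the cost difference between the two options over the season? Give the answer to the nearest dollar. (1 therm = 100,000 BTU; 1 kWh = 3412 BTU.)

$987

Heat load = 19800 kWh × 3412 = 67,557,600 BTU
Gas: input = 67,557,600 / 0.75 = 90,076,800 BTU = 900.8 therm → 900.8 × $1.99 = $1,792.53; + 4 × $18.18 standing = $1,865.25
Heat pump: 67,557,600 BTU / 3412 = 19,800 kWh heat; / 3.1 = 6,387 kWh in → × $0.127 = $811.16; + 4 × $16.83 standing = $878.48
Difference = |$1,865.25 − $878.48| = $986.77 ≈ $987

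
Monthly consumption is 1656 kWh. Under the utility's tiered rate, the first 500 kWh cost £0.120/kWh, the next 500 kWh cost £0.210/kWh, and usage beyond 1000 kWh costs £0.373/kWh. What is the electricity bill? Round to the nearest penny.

First 500 kWh × £0.120 = £60.00
Next 500 kWh × £0.210 = £105.00
Remaining 656 kWh × £0.373 = £244.69
Total = £409.69

£409.69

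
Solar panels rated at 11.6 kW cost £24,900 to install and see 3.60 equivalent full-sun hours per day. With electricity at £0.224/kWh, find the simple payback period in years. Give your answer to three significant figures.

Daily generation = 11.6 kW × 3.60 h = 41.76 kWh
Annual generation = 41.76 × 365 = 15242 kWh
Annual savings = 15242 × £0.224 = £3,414.30
Payback = £24,900 / £3,414.30 = 7.29 years

7.29 years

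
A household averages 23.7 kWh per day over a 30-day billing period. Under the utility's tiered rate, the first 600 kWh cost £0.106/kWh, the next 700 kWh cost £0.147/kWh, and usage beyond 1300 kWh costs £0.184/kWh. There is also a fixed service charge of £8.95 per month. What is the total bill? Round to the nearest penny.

Usage = 23.7 kWh/day × 30 days = 711 kWh
First 600 kWh × £0.106 = £63.60
Next 111 kWh × £0.147 = £16.32
Remaining tier: 0 kWh (not reached)
Energy charge = £79.92; + service £8.95 = £88.87

£88.87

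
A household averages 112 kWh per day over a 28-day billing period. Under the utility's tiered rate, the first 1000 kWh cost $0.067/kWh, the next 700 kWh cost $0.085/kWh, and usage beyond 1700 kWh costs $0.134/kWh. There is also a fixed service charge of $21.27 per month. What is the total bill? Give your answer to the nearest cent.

Usage = 112 kWh/day × 28 days = 3136 kWh
First 1000 kWh × $0.067 = $67.00
Next 700 kWh × $0.085 = $59.50
Remaining 1436 kWh × $0.134 = $192.42
Energy charge = $318.92; + service $21.27 = $340.19

$340.19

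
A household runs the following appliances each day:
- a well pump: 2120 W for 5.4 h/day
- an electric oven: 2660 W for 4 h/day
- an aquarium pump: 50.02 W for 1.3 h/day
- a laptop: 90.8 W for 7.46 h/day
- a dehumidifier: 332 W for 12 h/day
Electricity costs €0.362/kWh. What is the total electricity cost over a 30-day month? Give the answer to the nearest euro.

€291

well pump: 2120 W × 5.4 h × 30 d = 343,440 Wh = 343.4 kWh
electric oven: 2660 W × 4 h × 30 d = 319,200 Wh = 319.2 kWh
aquarium pump: 50.02 W × 1.3 h × 30 d = 1,951 Wh = 1.951 kWh
laptop: 90.8 W × 7.46 h × 30 d = 20,321 Wh = 20.32 kWh
dehumidifier: 332 W × 12 h × 30 d = 119,520 Wh = 119.5 kWh
Total energy = 343.4 + 319.2 + 1.951 + 20.32 + 119.5 = 804.4 kWh
Cost = 804.4 kWh × €0.362 = €291.20 ≈ €291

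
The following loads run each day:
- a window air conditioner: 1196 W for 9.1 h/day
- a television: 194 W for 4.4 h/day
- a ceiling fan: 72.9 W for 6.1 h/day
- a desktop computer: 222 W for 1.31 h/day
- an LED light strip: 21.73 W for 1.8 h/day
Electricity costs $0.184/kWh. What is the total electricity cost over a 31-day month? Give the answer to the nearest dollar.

$71

window air conditioner: 1196 W × 9.1 h × 31 d = 337,392 Wh = 337.4 kWh
television: 194 W × 4.4 h × 31 d = 26,462 Wh = 26.46 kWh
ceiling fan: 72.9 W × 6.1 h × 31 d = 13,785 Wh = 13.79 kWh
desktop computer: 222 W × 1.31 h × 31 d = 9,015 Wh = 9.015 kWh
LED light strip: 21.73 W × 1.8 h × 31 d = 1,213 Wh = 1.213 kWh
Total energy = 337.4 + 26.46 + 13.79 + 9.015 + 1.213 = 387.9 kWh
Cost = 387.9 kWh × $0.184 = $71.37 ≈ $71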